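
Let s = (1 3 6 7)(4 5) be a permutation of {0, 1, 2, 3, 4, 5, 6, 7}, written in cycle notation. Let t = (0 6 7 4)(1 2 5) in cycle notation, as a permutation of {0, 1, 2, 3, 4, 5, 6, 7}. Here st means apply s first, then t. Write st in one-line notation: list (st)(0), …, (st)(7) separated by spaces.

6 3 5 7 1 0 4 2

(st)(x) = t(s(x)). Computing each image: t(s(0)) = t(0) = 6, t(s(1)) = t(3) = 3, t(s(2)) = t(2) = 5, t(s(3)) = t(6) = 7, t(s(4)) = t(5) = 1, t(s(5)) = t(4) = 0, t(s(6)) = t(7) = 4, t(s(7)) = t(1) = 2.
Hence st = [6 3 5 7 1 0 4 2].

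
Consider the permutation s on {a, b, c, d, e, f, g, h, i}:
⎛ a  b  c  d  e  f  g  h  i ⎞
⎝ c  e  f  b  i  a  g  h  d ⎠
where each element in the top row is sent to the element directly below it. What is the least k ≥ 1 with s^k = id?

Decomposing into disjoint cycles gives cycle lengths 4, 3, 1, 1.
The order of s is the least common multiple of its cycle lengths: lcm(4, 3) = 12.

12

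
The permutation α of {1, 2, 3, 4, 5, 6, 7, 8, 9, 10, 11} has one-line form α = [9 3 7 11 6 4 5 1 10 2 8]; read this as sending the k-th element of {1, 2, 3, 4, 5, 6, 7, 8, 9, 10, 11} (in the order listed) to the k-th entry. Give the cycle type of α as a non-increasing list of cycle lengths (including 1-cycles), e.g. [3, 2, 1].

[11]

The disjoint cycles are (1, 9, 10, 2, 3, 7, 5, 6, 4, 11, 8), with lengths 11 in non-increasing order.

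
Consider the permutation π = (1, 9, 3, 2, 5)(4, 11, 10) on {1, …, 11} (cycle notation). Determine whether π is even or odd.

The cycle lengths are 5, 3, 1, 1, 1.
A cycle is odd iff its length is even; π has 0 even-length cycles, so sgn(π) = (−1)^0 and π is even.

even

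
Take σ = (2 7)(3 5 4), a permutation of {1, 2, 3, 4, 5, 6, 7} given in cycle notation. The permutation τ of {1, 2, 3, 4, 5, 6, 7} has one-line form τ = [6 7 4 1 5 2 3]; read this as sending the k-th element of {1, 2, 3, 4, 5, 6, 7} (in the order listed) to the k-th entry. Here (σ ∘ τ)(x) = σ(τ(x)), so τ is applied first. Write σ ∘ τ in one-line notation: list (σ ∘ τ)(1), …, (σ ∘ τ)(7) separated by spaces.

For each element, apply τ then σ: 1 → 6 → 6; 2 → 7 → 2; 3 → 4 → 3; 4 → 1 → 1; 5 → 5 → 4; 6 → 2 → 7; 7 → 3 → 5.
Collecting the images, σ ∘ τ = [6 2 3 1 4 7 5].

6 2 3 1 4 7 5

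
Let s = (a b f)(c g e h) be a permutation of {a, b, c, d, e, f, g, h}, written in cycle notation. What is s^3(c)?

c lies in the 4-cycle (c g e h).
Stepping 3 places around the cycle: c → g → e → h.

h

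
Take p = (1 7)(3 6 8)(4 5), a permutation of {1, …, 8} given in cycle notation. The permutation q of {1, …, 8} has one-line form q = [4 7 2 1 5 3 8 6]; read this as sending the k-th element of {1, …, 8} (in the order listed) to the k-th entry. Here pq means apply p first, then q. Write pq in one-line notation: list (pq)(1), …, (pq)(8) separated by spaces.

(pq)(x) = q(p(x)). Computing each image: q(p(1)) = q(7) = 8, q(p(2)) = q(2) = 7, q(p(3)) = q(6) = 3, q(p(4)) = q(5) = 5, q(p(5)) = q(4) = 1, q(p(6)) = q(8) = 6, q(p(7)) = q(1) = 4, q(p(8)) = q(3) = 2.
Hence pq = [8 7 3 5 1 6 4 2].

8 7 3 5 1 6 4 2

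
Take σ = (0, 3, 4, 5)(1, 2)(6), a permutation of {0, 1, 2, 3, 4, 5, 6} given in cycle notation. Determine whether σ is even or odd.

The cycle lengths are 4, 2, 1.
A cycle of length ℓ contributes ℓ−1 transpositions, so σ is a product of 3 + 1 = 4 transpositions — even.

even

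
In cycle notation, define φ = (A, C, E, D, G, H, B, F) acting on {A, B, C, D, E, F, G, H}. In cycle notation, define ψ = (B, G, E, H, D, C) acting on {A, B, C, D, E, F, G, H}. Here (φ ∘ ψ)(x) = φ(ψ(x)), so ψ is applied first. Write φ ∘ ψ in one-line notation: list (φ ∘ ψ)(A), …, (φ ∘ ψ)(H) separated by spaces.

(φ ∘ ψ)(x) = φ(ψ(x)). Computing each image: φ(ψ(A)) = φ(A) = C, φ(ψ(B)) = φ(G) = H, φ(ψ(C)) = φ(B) = F, φ(ψ(D)) = φ(C) = E, φ(ψ(E)) = φ(H) = B, φ(ψ(F)) = φ(F) = A, φ(ψ(G)) = φ(E) = D, φ(ψ(H)) = φ(D) = G.
Hence φ ∘ ψ = [C H F E B A D G].

C H F E B A D G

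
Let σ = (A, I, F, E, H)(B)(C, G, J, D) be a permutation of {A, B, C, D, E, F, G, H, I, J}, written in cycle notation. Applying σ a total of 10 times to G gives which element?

D

G lies in the 4-cycle (C, G, J, D).
On a 4-cycle, σ^4 is the identity, so σ^10 = σ^2 there (10 ≡ 2 mod 4).
Stepping 2 places around the cycle: G → J → D.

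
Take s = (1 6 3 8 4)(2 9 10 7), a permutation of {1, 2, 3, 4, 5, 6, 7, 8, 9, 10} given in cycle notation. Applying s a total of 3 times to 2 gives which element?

2 lies in the 4-cycle (2 9 10 7).
Advancing 3 steps from 2: 2 → 9 → 10 → 7.

7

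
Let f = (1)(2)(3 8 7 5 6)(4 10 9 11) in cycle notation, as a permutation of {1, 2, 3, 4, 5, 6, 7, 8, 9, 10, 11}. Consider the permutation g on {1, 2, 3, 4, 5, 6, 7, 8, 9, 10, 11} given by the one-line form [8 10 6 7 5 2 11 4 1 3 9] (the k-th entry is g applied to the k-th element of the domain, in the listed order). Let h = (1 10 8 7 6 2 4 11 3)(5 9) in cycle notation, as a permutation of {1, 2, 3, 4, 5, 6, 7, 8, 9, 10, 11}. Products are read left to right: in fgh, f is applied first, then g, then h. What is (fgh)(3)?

11

(fgh)(3) = h(g(f(3))). f(3) = 8, then g(8) = 4, then h(4) = 11, so the result is 11.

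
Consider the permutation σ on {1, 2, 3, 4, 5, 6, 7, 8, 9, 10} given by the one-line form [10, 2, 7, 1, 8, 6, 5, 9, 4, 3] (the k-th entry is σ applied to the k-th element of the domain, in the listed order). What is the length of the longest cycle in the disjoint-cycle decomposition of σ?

8

Decomposing into disjoint cycles gives (1, 10, 3, 7, 5, 8, 9, 4); the longest has length 8.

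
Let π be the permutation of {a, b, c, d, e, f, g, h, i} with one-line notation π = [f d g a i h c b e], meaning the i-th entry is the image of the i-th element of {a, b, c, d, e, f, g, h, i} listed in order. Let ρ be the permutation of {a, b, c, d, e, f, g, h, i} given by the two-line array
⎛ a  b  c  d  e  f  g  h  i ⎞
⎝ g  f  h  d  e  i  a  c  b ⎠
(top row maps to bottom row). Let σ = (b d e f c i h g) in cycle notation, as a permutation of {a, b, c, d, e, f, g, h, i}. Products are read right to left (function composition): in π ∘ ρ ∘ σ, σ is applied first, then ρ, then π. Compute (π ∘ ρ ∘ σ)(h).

Apply the permutations in order: σ(h) = g, then ρ(g) = a, then π(a) = f. So (π ∘ ρ ∘ σ)(h) = f.

f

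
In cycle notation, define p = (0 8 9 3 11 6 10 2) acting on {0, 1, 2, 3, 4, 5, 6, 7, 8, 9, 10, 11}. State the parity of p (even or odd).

odd

The cycle lengths are 8, 1, 1, 1, 1.
A cycle of length ℓ contributes ℓ−1 transpositions, so p is a product of 7 transpositions — odd.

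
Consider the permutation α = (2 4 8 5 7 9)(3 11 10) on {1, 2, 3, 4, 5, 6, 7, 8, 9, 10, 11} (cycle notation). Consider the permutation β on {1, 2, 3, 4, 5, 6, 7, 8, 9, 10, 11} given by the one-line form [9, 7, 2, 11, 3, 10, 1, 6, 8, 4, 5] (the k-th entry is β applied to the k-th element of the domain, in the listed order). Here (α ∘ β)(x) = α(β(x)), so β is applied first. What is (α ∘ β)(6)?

(α ∘ β)(6) = α(β(6)). β(6) = 10, then α(10) = 3. So (α ∘ β)(6) = 3.

3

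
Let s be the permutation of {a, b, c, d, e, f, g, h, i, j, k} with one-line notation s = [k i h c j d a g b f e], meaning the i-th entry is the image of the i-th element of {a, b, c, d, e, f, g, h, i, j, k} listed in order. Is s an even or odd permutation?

In disjoint-cycle form the cycle lengths are 9, 2.
A cycle of length ℓ contributes ℓ−1 transpositions, so s is a product of 8 + 1 = 9 transpositions — odd.

odd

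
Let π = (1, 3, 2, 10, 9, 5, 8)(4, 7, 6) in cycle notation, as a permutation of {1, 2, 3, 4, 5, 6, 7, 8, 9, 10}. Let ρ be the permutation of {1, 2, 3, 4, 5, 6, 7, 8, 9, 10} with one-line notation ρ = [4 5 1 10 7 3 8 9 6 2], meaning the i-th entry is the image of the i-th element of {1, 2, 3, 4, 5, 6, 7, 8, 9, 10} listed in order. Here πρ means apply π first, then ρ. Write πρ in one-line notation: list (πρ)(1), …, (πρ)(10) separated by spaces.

1 2 5 8 9 10 3 4 7 6

(πρ)(x) = ρ(π(x)). Computing each image: ρ(π(1)) = ρ(3) = 1, ρ(π(2)) = ρ(10) = 2, ρ(π(3)) = ρ(2) = 5, ρ(π(4)) = ρ(7) = 8, ρ(π(5)) = ρ(8) = 9, ρ(π(6)) = ρ(4) = 10, ρ(π(7)) = ρ(6) = 3, ρ(π(8)) = ρ(1) = 4, ρ(π(9)) = ρ(5) = 7, ρ(π(10)) = ρ(9) = 6.
Hence πρ = [1 2 5 8 9 10 3 4 7 6].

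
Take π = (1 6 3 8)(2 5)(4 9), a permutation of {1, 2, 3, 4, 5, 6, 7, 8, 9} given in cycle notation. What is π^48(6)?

6

6 lies in the 4-cycle (1 6 3 8).
Powers repeat with period 4 on this cycle, and 48 mod 4 = 0, so π^48(6) = π^0(6).
So π^48(6) = 6.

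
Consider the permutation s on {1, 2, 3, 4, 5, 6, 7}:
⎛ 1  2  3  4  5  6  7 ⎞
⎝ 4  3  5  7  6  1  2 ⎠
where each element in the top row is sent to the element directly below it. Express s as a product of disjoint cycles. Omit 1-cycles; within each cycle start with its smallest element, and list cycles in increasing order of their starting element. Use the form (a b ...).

(1 4 7 2 3 5 6)

From 1: 1 → 4 → 7 → 2 → 3 → 5 → 6 → 1, closing the cycle (1 4 7 2 3 5 6).
Continuing from each remaining unvisited element yields (1 4 7 2 3 5 6).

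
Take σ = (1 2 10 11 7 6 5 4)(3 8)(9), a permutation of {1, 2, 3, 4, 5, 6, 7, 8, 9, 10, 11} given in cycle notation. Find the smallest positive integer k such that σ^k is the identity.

The disjoint cycles have lengths 8, 2, 1.
The order is lcm(8, 2) = 8.

8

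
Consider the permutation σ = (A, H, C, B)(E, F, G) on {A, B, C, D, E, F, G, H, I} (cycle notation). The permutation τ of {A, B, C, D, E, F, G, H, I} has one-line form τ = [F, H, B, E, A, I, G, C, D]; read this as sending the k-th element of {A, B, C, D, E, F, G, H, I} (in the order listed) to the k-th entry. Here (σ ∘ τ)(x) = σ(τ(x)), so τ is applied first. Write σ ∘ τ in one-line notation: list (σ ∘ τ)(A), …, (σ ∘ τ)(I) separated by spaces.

G C A F H I E B D

(σ ∘ τ)(x) = σ(τ(x)). Computing each image: σ(τ(A)) = σ(F) = G, σ(τ(B)) = σ(H) = C, σ(τ(C)) = σ(B) = A, σ(τ(D)) = σ(E) = F, σ(τ(E)) = σ(A) = H, σ(τ(F)) = σ(I) = I, σ(τ(G)) = σ(G) = E, σ(τ(H)) = σ(C) = B, σ(τ(I)) = σ(D) = D.
Hence σ ∘ τ = [G C A F H I E B D].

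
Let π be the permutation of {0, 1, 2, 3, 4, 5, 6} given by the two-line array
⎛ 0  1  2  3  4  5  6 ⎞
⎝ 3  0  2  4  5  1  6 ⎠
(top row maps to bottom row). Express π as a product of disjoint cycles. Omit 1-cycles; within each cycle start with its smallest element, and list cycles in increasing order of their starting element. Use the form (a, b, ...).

(0, 3, 4, 5, 1)

From 0: 0 → 3 → 4 → 5 → 1 → 0, closing the cycle (0, 3, 4, 5, 1).
Repeating from the next unused element and collecting all non-trivial cycles gives (0, 3, 4, 5, 1).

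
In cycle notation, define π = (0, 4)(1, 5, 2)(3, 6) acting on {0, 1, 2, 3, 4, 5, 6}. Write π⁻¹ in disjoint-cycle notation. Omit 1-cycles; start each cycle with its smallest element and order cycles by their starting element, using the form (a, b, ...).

(0, 4)(1, 2, 5)(3, 6)

Inverting a permutation written in cycle notation just reverses the order within every cycle.
Reversing each cycle of π and rotating so the smallest element leads gives (0, 4)(1, 2, 5)(3, 6).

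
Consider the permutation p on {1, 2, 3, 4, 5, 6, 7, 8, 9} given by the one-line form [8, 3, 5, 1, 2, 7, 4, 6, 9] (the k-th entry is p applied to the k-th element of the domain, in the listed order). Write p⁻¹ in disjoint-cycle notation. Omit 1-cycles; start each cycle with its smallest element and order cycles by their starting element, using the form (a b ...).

(1 4 7 6 8)(2 5 3)

First write p in disjoint cycles: (1 8 6 7 4)(2 3 5).
Reversing each cycle (and rotating so the smallest element leads) gives p⁻¹ = (1 4 7 6 8)(2 5 3).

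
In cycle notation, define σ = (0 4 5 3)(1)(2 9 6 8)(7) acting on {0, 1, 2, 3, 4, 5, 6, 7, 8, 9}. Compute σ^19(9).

9 lies in the 4-cycle (2 9 6 8).
Powers repeat with period 4 on this cycle, and 19 mod 4 = 3, so σ^19(9) = σ^3(9).
Advancing 3 steps from 9: 9 → 6 → 8 → 2.

2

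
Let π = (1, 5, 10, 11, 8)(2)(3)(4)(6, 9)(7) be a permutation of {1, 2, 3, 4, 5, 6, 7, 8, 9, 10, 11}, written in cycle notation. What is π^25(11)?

11 lies in the 5-cycle (1, 5, 10, 11, 8).
On a 5-cycle, π^5 is the identity, so π^25 = π^0 there (25 ≡ 0 mod 5).
So π^25(11) = 11.

11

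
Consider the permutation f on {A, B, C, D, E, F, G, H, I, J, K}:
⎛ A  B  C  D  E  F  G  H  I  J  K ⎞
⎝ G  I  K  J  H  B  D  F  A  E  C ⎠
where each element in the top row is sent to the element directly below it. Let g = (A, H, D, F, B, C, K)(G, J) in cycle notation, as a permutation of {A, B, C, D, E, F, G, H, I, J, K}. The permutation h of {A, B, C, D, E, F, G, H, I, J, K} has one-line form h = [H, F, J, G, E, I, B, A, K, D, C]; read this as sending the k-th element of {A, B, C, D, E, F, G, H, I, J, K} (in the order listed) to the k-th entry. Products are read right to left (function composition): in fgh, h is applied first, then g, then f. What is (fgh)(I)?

G

Apply the permutations in order: h(I) = K, then g(K) = A, then f(A) = G. So (fgh)(I) = G.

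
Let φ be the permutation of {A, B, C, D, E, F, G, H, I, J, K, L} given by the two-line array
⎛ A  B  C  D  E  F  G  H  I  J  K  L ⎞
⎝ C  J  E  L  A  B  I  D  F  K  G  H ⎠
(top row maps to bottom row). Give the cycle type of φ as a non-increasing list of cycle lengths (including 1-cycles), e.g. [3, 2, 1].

The disjoint cycles are (A, C, E)(B, J, K, G, I, F)(D, L, H), with lengths 6, 3, 3 in non-increasing order.

[6, 3, 3]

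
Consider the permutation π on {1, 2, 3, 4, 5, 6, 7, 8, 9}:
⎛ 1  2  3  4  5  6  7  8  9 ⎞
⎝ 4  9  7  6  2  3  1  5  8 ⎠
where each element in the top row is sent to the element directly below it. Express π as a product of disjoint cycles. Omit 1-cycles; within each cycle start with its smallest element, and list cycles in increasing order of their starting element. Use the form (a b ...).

Iterating π from 1 gives 1 → 4 → 6 → 3 → 7 → 1; that is the 5-cycle (1 4 6 3 7).
Repeating from the next unused element and collecting all non-trivial cycles gives (1 4 6 3 7)(2 9 8 5).

(1 4 6 3 7)(2 9 8 5)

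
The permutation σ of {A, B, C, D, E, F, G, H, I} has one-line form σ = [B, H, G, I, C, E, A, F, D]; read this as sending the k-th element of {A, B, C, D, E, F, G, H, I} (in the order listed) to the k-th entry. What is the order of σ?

The disjoint-cycle form of σ has cycle lengths 7, 2.
The order is lcm(7, 2) = 14.

14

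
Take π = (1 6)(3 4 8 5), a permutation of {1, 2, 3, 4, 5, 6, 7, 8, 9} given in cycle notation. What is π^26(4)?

5

4 lies in the 4-cycle (3 4 8 5).
On a 4-cycle, π^4 is the identity, so π^26 = π^2 there (26 ≡ 2 mod 4).
Stepping 2 places around the cycle: 4 → 8 → 5.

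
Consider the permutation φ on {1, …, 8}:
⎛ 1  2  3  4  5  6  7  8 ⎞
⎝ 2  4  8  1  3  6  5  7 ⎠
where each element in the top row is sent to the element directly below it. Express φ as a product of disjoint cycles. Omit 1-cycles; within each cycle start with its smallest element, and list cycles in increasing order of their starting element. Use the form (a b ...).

Iterating φ from 1 gives 1 → 2 → 4 → 1; that is the 3-cycle (1 2 4).
Repeating from the next unused element and collecting all non-trivial cycles gives (1 2 4)(3 8 7 5).

(1 2 4)(3 8 7 5)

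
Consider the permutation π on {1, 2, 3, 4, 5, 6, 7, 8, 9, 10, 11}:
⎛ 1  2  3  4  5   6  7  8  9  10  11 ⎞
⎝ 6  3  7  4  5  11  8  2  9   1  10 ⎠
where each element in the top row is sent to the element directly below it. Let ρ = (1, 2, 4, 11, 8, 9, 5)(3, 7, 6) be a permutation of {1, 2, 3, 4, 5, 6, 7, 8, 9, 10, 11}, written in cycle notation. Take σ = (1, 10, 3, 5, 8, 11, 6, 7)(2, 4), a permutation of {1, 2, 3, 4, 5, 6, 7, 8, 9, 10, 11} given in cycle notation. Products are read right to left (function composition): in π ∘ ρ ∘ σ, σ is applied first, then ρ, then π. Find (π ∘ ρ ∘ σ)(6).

11

Apply the permutations in order: σ(6) = 7, then ρ(7) = 6, then π(6) = 11. So (π ∘ ρ ∘ σ)(6) = 11.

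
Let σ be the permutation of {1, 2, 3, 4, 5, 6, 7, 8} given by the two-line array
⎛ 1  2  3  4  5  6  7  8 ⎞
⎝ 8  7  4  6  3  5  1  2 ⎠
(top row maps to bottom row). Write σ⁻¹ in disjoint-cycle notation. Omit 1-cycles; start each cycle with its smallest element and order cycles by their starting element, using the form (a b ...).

(1 7 2 8)(3 5 6 4)

The cycle decomposition of σ is (1 8 2 7)(3 4 6 5).
Reversing each cycle (and rotating so the smallest element leads) gives σ⁻¹ = (1 7 2 8)(3 5 6 4).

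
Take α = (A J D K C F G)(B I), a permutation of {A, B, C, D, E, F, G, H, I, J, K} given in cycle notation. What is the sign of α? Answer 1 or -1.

-1

The cycle lengths are 7, 2, 1, 1.
A cycle of length ℓ contributes ℓ−1 transpositions, so α is a product of 6 + 1 = 7 transpositions — odd.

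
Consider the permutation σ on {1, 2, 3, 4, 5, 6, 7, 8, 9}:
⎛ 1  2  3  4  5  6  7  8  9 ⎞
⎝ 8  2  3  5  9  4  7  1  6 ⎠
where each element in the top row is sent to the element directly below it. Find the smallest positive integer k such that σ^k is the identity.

4

Writing σ as disjoint cycles, the cycle lengths are 4, 2, 1, 1, 1.
Since disjoint cycles commute, ord(σ) = lcm(4, 2) = 4.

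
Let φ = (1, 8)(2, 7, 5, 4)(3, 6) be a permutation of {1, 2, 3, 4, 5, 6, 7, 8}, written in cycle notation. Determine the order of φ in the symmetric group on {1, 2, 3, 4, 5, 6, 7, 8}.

4

The disjoint cycles have lengths 4, 2, 2.
The order is lcm(4, 2, 2) = 4.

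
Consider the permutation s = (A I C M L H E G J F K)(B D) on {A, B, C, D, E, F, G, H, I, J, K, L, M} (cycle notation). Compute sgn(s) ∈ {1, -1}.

The cycle lengths are 11, 2.
A cycle of length ℓ contributes ℓ−1 transpositions, so s is a product of 10 + 1 = 11 transpositions — odd.

-1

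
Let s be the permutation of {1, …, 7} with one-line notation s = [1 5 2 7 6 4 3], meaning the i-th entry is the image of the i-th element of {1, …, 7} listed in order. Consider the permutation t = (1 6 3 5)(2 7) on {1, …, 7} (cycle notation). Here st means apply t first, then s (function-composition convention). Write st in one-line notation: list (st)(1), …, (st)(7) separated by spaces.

For each element, apply t then s: 1 → 6 → 4; 2 → 7 → 3; 3 → 5 → 6; 4 → 4 → 7; 5 → 1 → 1; 6 → 3 → 2; 7 → 2 → 5.
Collecting the images, st = [4 3 6 7 1 2 5].

4 3 6 7 1 2 5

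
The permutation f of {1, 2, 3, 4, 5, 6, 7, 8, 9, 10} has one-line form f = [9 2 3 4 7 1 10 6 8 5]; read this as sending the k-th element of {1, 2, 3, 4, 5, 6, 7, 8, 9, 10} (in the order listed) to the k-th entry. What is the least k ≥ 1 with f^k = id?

12

Writing f as disjoint cycles, the cycle lengths are 4, 3, 1, 1, 1.
The order of f is the least common multiple of its cycle lengths: lcm(4, 3) = 12.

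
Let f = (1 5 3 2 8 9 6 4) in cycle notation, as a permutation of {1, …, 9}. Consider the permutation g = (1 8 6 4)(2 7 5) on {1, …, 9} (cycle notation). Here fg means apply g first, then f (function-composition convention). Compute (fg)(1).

(fg)(1) = f(g(1)). g(1) = 8, then f(8) = 9. So (fg)(1) = 9.

9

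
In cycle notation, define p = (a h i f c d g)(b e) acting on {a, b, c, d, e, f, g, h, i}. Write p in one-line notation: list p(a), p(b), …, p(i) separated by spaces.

h e d g b c a i f

Image by image: a↦h, b↦e, c↦d, d↦g, e↦b, f↦c, g↦a, h↦i, i↦f.
So the one-line form is h e d g b c a i f.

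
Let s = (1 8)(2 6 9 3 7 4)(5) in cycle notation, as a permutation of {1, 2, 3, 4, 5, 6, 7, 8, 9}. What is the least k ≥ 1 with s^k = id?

6

The disjoint cycles have lengths 6, 2, 1.
The order is lcm(6, 2) = 6.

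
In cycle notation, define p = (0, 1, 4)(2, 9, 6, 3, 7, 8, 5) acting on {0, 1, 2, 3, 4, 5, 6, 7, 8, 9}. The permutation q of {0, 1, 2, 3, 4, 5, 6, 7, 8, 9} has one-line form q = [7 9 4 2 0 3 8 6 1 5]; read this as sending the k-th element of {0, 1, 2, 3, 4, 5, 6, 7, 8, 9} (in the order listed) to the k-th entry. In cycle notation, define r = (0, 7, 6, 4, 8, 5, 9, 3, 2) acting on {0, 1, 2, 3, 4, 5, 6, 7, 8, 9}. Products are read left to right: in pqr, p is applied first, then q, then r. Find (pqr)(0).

3

Apply the permutations in order: p(0) = 1, then q(1) = 9, then r(9) = 3. So (pqr)(0) = 3.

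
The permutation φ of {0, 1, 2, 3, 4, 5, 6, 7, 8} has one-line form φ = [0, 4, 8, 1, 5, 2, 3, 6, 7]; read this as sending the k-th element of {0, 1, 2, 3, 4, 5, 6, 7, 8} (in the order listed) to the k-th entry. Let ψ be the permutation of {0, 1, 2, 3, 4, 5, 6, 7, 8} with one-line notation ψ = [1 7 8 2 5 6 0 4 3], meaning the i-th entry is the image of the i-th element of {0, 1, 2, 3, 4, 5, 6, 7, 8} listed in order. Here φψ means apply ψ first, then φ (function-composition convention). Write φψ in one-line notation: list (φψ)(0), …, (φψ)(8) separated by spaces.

4 6 7 8 2 3 0 5 1

Chase each element through ψ then φ: 0 → 1 → 4; 1 → 7 → 6; 2 → 8 → 7; 3 → 2 → 8; 4 → 5 → 2; 5 → 6 → 3; 6 → 0 → 0; 7 → 4 → 5; 8 → 3 → 1.
Collecting the images, φψ = [4 6 7 8 2 3 0 5 1].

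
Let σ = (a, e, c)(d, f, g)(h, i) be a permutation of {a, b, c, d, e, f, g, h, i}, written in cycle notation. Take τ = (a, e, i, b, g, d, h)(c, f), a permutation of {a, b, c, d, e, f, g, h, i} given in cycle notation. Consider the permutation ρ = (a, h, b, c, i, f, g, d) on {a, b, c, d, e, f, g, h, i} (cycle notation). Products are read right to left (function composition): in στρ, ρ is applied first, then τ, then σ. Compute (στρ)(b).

g

Apply the permutations in order: ρ(b) = c, then τ(c) = f, then σ(f) = g. So (στρ)(b) = g.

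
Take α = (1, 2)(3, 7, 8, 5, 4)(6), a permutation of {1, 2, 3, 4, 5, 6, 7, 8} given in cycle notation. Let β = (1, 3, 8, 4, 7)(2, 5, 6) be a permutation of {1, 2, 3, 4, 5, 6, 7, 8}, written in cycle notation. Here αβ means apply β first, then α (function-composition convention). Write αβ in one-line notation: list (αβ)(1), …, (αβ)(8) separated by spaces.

Chase each element through β then α: 1 → 3 → 7; 2 → 5 → 4; 3 → 8 → 5; 4 → 7 → 8; 5 → 6 → 6; 6 → 2 → 1; 7 → 1 → 2; 8 → 4 → 3.
So αβ in one-line form is 7 4 5 8 6 1 2 3.

7 4 5 8 6 1 2 3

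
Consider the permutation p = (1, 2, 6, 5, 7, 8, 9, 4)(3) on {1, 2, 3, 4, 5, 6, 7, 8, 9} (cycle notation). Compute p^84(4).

4 lies in the 8-cycle (1, 2, 6, 5, 7, 8, 9, 4).
Powers repeat with period 8 on this cycle, and 84 mod 8 = 4, so p^84(4) = p^4(4).
Advancing 4 steps from 4: 4 → 1 → 2 → 6 → 5.

5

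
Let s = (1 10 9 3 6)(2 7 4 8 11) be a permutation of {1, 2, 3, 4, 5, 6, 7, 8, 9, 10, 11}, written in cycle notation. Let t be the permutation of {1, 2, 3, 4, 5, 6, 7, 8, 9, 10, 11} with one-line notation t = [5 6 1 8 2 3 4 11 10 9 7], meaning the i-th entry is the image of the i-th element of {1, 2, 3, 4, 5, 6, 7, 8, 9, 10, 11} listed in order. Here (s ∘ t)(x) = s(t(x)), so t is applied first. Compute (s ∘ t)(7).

8

(s ∘ t)(7) = s(t(7)). t(7) = 4, then s(4) = 8. So (s ∘ t)(7) = 8.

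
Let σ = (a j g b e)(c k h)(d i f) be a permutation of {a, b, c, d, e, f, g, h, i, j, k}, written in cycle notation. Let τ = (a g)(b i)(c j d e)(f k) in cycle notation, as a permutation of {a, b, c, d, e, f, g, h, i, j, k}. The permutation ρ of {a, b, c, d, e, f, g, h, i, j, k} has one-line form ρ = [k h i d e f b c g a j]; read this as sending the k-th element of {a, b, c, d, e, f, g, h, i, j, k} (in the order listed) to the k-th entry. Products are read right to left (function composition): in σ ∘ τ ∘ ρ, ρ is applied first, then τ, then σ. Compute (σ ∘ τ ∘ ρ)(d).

(σ ∘ τ ∘ ρ)(d) = σ(τ(ρ(d))). ρ(d) = d, then τ(d) = e, then σ(e) = a, so the result is a.

a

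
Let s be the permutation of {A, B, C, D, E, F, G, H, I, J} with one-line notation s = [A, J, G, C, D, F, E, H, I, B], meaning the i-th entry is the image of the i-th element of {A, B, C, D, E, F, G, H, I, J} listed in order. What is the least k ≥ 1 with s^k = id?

4

The disjoint-cycle form of s has cycle lengths 4, 2, 1, 1, 1, 1.
The order is lcm(4, 2) = 4.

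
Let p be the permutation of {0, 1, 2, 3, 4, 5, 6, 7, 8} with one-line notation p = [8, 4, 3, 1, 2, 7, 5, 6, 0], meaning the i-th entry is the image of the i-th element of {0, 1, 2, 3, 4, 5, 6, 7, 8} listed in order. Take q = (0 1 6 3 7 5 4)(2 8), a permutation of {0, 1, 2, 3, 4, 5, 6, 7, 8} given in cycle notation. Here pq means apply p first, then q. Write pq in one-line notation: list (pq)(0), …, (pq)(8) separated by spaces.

(pq)(x) = q(p(x)). Computing each image: q(p(0)) = q(8) = 2, q(p(1)) = q(4) = 0, q(p(2)) = q(3) = 7, q(p(3)) = q(1) = 6, q(p(4)) = q(2) = 8, q(p(5)) = q(7) = 5, q(p(6)) = q(5) = 4, q(p(7)) = q(6) = 3, q(p(8)) = q(0) = 1.
Hence pq = [2 0 7 6 8 5 4 3 1].

2 0 7 6 8 5 4 3 1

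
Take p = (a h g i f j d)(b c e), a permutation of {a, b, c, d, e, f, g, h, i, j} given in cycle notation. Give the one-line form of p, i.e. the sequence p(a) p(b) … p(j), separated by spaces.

Reading each image from the cycles: a↦h, b↦c, c↦e, d↦a, e↦b, f↦j, g↦i, h↦g, i↦f, j↦d.
So the one-line form is h c e a b j i g f d.

h c e a b j i g f d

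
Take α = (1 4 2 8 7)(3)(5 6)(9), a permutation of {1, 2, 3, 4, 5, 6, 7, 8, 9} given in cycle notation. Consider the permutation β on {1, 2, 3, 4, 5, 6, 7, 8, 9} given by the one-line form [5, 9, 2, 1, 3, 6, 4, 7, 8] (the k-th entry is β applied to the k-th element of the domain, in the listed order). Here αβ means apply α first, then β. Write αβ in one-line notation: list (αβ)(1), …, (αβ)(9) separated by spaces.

1 7 2 9 6 3 5 4 8

Chase each element through α then β: 1 → 4 → 1; 2 → 8 → 7; 3 → 3 → 2; 4 → 2 → 9; 5 → 6 → 6; 6 → 5 → 3; 7 → 1 → 5; 8 → 7 → 4; 9 → 9 → 8.
So αβ in one-line form is 1 7 2 9 6 3 5 4 8.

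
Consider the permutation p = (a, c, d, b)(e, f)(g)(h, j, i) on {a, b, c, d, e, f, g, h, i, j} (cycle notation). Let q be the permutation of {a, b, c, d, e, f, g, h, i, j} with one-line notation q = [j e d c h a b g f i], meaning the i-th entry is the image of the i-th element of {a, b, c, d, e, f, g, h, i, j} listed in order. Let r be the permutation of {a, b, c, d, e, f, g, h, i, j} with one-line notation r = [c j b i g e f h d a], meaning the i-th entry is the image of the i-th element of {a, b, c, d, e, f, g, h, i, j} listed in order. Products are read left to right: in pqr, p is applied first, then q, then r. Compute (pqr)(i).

Chase i: p(i) = h; q(h) = g; r(g) = f. Hence (pqr)(i) = f.

f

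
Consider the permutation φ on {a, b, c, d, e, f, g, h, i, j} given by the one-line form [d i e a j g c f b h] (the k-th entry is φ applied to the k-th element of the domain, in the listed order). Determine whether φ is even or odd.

odd

In disjoint-cycle form the cycle lengths are 6, 2, 2.
A cycle is odd iff its length is even; φ has 3 even-length cycles, so sgn(φ) = (−1)^3 and φ is odd.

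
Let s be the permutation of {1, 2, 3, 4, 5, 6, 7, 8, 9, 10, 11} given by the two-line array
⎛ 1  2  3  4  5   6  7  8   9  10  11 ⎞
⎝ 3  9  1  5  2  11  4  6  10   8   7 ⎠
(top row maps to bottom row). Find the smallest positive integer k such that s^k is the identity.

The disjoint-cycle form of s has cycle lengths 9, 2.
The order of s is the least common multiple of its cycle lengths: lcm(9, 2) = 18.

18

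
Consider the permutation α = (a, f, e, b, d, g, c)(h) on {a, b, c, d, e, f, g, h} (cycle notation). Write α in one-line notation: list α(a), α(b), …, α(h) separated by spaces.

f d a g b e c h

Each element maps to the next entry in its cycle (wrapping to the front): a→f, b→d, c→a, d→g, e→b, f→e, g→c, h→h.
So the one-line form is f d a g b e c h.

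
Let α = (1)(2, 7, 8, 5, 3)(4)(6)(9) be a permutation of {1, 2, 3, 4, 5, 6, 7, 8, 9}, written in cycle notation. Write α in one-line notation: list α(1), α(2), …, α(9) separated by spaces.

1 7 2 4 3 6 8 5 9

Image by image: 1↦1, 2↦7, 3↦2, 4↦4, 5↦3, 6↦6, 7↦8, 8↦5, 9↦9.
So the one-line form is 1 7 2 4 3 6 8 5 9.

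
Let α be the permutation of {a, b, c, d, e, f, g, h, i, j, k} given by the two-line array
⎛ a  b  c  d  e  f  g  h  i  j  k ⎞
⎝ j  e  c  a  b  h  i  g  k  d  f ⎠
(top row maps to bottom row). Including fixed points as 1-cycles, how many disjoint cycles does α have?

4

The cycle decomposition is (a j d)(b e)(c)(f h g i k), which has 4 cycles (counting 1-cycles).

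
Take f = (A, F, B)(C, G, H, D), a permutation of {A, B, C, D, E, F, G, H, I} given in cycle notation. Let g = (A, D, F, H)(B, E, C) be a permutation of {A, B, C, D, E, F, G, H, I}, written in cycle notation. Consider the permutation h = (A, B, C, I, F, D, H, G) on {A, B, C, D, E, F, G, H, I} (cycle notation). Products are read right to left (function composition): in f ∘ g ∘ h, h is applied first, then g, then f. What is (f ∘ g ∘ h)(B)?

Chase B: h(B) = C; g(C) = B; f(B) = A. Hence (f ∘ g ∘ h)(B) = A.

A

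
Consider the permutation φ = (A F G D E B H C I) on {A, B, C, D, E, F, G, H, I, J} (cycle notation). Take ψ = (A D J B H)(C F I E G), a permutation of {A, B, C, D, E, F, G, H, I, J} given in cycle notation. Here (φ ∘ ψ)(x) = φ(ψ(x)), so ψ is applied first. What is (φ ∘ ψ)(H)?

First apply ψ: ψ(H) = A, then φ(A) = F. Thus (φ ∘ ψ)(H) = F.

F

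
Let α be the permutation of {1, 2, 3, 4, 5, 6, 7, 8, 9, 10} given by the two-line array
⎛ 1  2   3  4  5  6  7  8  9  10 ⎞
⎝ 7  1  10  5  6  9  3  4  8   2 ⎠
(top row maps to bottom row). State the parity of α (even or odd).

In disjoint-cycle form the cycle lengths are 5, 5.
A cycle is odd iff its length is even; α has 0 even-length cycles, so sgn(α) = (−1)^0 and α is even.

even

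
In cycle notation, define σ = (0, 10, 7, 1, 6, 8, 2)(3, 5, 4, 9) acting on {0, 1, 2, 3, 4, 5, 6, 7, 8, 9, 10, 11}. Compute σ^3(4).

5

4 lies in the 4-cycle (3, 5, 4, 9).
Advancing 3 steps from 4: 4 → 9 → 3 → 5.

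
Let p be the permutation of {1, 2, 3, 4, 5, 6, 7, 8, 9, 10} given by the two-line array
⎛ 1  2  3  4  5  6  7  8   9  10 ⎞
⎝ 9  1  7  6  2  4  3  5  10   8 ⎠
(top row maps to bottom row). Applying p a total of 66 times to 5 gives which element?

5

Tracing 5 → 2 → … returns to 5 after 6 steps, so 5 lies in a 6-cycle (1 9 10 8 5 2).
On a 6-cycle, p^6 is the identity, so p^66 = p^0 there (66 ≡ 0 mod 6).
So p^66(5) = 5.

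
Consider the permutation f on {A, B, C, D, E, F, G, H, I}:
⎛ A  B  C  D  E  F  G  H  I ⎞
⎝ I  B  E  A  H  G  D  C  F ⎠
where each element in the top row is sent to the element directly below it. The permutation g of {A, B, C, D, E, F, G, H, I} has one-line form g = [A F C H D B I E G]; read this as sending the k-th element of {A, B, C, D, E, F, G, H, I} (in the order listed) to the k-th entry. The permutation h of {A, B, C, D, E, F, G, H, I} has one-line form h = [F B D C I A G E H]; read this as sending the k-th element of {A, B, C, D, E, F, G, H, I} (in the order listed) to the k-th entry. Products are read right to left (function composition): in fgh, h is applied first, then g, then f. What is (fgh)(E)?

D

Apply the permutations in order: h(E) = I, then g(I) = G, then f(G) = D. So (fgh)(E) = D.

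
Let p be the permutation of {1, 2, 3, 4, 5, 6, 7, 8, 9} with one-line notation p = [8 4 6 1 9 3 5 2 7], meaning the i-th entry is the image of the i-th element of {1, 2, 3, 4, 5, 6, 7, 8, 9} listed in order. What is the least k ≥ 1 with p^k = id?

Writing p as disjoint cycles, the cycle lengths are 4, 3, 2.
The order of p is the least common multiple of its cycle lengths: lcm(4, 3, 2) = 12.

12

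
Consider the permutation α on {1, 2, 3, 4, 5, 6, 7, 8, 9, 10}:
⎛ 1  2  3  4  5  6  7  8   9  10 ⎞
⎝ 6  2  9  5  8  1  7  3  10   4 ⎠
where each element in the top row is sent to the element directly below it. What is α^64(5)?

10

Tracing 5 → 8 → … returns to 5 after 6 steps, so 5 lies in a 6-cycle (3, 9, 10, 4, 5, 8).
On a 6-cycle, α^6 is the identity, so α^64 = α^4 there (64 ≡ 4 mod 6).
Advancing 4 steps from 5: 5 → 8 → 3 → 9 → 10.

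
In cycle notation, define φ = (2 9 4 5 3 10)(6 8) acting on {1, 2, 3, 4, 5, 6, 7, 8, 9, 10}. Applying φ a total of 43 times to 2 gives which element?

9

2 lies in the 6-cycle (2 9 4 5 3 10).
On a 6-cycle, φ^6 is the identity, so φ^43 = φ^1 there (43 ≡ 1 mod 6).
Stepping 1 place around the cycle: 2 → 9.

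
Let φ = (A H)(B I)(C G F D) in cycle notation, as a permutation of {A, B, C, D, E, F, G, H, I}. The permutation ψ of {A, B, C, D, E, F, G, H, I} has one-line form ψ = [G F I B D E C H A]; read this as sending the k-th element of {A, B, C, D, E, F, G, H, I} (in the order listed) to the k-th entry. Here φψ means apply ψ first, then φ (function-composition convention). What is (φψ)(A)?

(φψ)(A) = φ(ψ(A)). ψ(A) = G, then φ(G) = F. So (φψ)(A) = F.

F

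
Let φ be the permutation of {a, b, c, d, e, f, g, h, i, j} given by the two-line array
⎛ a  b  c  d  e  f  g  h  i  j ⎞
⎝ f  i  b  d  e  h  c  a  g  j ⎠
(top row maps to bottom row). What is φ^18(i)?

c

Tracing i → g → … returns to i after 4 steps, so i lies in a 4-cycle (b i g c).
Since the cycle has length 4, φ^18 acts on it the same as φ^2 (18 mod 4 = 2).
Stepping 2 places around the cycle: i → g → c.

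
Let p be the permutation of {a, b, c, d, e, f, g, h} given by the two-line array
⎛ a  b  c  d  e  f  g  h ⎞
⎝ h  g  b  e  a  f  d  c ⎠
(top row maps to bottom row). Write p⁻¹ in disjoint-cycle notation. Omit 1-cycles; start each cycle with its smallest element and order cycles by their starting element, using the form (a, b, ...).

(a, e, d, g, b, c, h)

First write p in disjoint cycles: (a, h, c, b, g, d, e).
Reversing each cycle (and rotating so the smallest element leads) gives p⁻¹ = (a, e, d, g, b, c, h).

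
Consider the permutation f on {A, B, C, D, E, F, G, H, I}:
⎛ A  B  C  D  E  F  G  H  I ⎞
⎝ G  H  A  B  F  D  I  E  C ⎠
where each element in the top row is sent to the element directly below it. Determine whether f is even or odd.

odd

In disjoint-cycle form the cycle lengths are 5, 4.
A cycle of length ℓ contributes ℓ−1 transpositions, so f is a product of 4 + 3 = 7 transpositions — odd.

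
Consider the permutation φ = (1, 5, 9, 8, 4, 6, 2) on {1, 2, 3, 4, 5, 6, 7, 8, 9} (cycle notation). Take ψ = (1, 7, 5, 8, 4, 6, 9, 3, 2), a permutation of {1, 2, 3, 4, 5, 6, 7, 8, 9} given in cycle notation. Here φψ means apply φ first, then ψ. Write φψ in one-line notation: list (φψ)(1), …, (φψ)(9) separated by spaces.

Chase each element through φ then ψ: 1 → 5 → 8; 2 → 1 → 7; 3 → 3 → 2; 4 → 6 → 9; 5 → 9 → 3; 6 → 2 → 1; 7 → 7 → 5; 8 → 4 → 6; 9 → 8 → 4.
Collecting the images, φψ = [8 7 2 9 3 1 5 6 4].

8 7 2 9 3 1 5 6 4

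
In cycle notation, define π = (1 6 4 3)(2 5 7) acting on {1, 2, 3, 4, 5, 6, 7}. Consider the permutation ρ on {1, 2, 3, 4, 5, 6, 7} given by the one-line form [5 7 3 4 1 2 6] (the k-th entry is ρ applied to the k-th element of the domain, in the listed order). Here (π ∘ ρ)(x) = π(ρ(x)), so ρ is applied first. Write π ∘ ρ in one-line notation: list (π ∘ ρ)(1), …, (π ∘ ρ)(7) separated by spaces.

Chase each element through ρ then π: 1 → 5 → 7; 2 → 7 → 2; 3 → 3 → 1; 4 → 4 → 3; 5 → 1 → 6; 6 → 2 → 5; 7 → 6 → 4.
Collecting the images, π ∘ ρ = [7 2 1 3 6 5 4].

7 2 1 3 6 5 4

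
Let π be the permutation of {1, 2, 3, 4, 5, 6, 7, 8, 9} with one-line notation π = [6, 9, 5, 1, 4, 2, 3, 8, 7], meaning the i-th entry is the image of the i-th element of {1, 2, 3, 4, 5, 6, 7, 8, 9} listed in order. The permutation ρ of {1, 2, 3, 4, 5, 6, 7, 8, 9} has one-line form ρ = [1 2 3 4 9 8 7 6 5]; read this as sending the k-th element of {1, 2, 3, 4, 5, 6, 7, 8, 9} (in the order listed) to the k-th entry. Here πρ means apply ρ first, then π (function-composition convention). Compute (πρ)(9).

ρ(9) = 5, then π(5) = 4; composing gives (πρ)(9) = 4.

4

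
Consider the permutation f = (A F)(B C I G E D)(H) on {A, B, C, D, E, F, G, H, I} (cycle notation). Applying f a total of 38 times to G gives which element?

G lies in the 6-cycle (B C I G E D).
Powers repeat with period 6 on this cycle, and 38 mod 6 = 2, so f^38(G) = f^2(G).
Advancing 2 steps from G: G → E → D.

D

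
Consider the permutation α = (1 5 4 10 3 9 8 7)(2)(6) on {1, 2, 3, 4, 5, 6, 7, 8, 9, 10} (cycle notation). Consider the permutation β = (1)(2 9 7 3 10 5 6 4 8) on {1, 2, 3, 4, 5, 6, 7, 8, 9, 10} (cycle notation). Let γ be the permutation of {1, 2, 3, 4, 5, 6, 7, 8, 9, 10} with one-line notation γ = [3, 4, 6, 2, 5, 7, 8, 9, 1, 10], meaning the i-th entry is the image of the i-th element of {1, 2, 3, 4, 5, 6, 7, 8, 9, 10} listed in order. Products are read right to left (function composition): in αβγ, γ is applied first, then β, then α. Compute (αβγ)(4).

8

Chase 4: γ(4) = 2; β(2) = 9; α(9) = 8. Hence (αβγ)(4) = 8.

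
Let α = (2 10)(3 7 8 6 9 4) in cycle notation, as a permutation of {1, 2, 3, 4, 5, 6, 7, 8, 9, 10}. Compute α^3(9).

7

9 lies in the 6-cycle (3 7 8 6 9 4).
Advancing 3 steps from 9: 9 → 4 → 3 → 7.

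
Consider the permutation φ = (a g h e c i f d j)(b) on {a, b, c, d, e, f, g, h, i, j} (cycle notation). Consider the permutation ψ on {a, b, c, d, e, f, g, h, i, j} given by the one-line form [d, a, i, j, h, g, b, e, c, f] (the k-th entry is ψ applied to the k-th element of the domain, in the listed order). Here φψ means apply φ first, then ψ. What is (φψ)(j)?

d

(φψ)(j) = ψ(φ(j)). φ(j) = a, then ψ(a) = d. So (φψ)(j) = d.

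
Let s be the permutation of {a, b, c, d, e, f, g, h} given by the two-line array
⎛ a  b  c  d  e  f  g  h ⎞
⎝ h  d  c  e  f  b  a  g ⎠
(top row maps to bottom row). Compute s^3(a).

a

Tracing a → h → … returns to a after 3 steps, so a lies in a 3-cycle (a, h, g).
On a 3-cycle, s^3 is the identity, so s^3 = s^0 there (3 ≡ 0 mod 3).
So s^3(a) = a.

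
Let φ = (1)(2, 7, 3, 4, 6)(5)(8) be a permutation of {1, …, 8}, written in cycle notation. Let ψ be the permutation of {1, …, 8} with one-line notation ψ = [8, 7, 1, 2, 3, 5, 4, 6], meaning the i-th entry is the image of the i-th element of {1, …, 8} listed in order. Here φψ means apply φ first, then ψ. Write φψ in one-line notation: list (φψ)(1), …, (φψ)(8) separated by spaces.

8 4 2 5 3 7 1 6

(φψ)(x) = ψ(φ(x)). Computing each image: ψ(φ(1)) = ψ(1) = 8, ψ(φ(2)) = ψ(7) = 4, ψ(φ(3)) = ψ(4) = 2, ψ(φ(4)) = ψ(6) = 5, ψ(φ(5)) = ψ(5) = 3, ψ(φ(6)) = ψ(2) = 7, ψ(φ(7)) = ψ(3) = 1, ψ(φ(8)) = ψ(8) = 6.
Hence φψ = [8 4 2 5 3 7 1 6].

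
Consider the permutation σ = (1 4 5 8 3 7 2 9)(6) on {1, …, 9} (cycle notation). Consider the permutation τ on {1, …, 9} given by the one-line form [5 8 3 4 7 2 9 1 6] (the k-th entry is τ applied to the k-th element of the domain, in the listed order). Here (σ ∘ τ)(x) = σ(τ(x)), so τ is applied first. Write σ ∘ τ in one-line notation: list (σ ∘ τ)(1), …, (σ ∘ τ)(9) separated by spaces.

8 3 7 5 2 9 1 4 6

Chase each element through τ then σ: 1 → 5 → 8; 2 → 8 → 3; 3 → 3 → 7; 4 → 4 → 5; 5 → 7 → 2; 6 → 2 → 9; 7 → 9 → 1; 8 → 1 → 4; 9 → 6 → 6.
Collecting the images, σ ∘ τ = [8 3 7 5 2 9 1 4 6].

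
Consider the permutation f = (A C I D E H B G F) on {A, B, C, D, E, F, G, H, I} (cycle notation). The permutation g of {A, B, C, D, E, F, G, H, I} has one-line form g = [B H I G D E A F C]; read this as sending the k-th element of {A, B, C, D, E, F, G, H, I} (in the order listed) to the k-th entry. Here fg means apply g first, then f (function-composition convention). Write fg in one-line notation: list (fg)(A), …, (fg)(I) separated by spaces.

G B D F E H C A I

For each element, apply g then f: A → B → G; B → H → B; C → I → D; D → G → F; E → D → E; F → E → H; G → A → C; H → F → A; I → C → I.
So fg in one-line form is G B D F E H C A I.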